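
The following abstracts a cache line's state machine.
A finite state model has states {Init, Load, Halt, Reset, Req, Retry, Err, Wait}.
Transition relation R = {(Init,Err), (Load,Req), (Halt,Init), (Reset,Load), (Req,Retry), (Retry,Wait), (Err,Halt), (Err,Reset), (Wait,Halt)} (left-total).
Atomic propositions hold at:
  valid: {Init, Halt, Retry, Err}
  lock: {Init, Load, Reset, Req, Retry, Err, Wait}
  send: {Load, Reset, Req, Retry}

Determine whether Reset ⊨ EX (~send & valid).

Sat(~send) = {Init, Halt, Err, Wait}
Sat(~send & valid) = {Init, Halt, Err}
Sat(EX (~send & valid)) = {s : some successor in {Init, Halt, Err}} = {Init, Halt, Err, Wait}
Reset ∉ Sat(EX (~send & valid)) = {Init, Halt, Err, Wait}, so the formula does not hold at Reset.

No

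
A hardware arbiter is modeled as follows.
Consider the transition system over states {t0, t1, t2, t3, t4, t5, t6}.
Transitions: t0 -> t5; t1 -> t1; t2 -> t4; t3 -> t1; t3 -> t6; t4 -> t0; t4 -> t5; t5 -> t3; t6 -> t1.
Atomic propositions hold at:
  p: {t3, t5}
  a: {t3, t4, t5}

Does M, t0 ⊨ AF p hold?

Yes

AF p: least fixpoint, start Z0 = {t3, t5}, add states with every successor in Z. Z1 = {t0, t3, t5}; Z2 = {t0, t3, t4, t5}; Z3 = {t0, t2, t3, t4, t5}; fixed.
Sat(AF p) = {t0, t2, t3, t4, t5}
t0 ∈ Sat(AF p) = {t0, t2, t3, t4, t5}, so the formula holds at t0.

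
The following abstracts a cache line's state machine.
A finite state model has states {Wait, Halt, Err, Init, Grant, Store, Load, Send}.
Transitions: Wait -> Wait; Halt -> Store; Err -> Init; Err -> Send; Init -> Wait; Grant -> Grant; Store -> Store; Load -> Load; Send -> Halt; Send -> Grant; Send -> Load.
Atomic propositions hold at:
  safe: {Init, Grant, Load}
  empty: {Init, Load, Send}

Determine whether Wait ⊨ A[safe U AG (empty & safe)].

No

Sat(empty & safe) = {Init, Load}
AG (empty & safe): greatest fixpoint, start Z0 = {Init, Load}, keep only states in Sat with every successor in Z. Z1 = {Load}; fixed.
Sat(AG (empty & safe)) = {Load}
A[safe U AG (empty & safe)]: least fixpoint, start Z0 = Sat(AG (empty & safe)) = {Load}, add states in Sat(safe) with every successor in Z. Already a fixed point.
Sat(A[safe U AG (empty & safe)]) = {Load}
Wait ∉ Sat(A[safe U AG (empty & safe)]) = {Load}, so the formula does not hold at Wait.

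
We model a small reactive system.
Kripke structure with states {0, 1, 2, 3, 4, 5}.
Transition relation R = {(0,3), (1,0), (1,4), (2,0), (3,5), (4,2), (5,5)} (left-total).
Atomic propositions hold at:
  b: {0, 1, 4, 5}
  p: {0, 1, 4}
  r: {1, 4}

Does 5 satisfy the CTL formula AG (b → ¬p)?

Sat(¬p) = {2, 3, 5}
Sat(b → ¬p) = {2, 3, 5}
AG (b → ¬p): greatest fixpoint, start Z0 = {2, 3, 5}, keep only states in Sat with every successor in Z. Z1 = {3, 5}; fixed.
Sat(AG (b → ¬p)) = {3, 5}
5 ∈ Sat(AG (b → ¬p)) = {3, 5}, so the formula holds at 5.

Yes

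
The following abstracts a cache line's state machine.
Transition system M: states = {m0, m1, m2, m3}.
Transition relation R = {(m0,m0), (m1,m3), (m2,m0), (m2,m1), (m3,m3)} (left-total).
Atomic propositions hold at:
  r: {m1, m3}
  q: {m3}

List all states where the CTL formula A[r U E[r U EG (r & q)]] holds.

{m1, m3}

Sat(r & q) = {m3}
EG (r & q): greatest fixpoint, start Z0 = {m3}, keep only states in Sat with some successor in Z. Already a fixed point.
Sat(EG (r & q)) = {m3}
E[r U EG (r & q)]: least fixpoint, start Z0 = Sat(EG (r & q)) = {m3}, add states in Sat(r) with some successor in Z. Z1 = {m1, m3}; fixed.
Sat(E[r U EG (r & q)]) = {m1, m3}
A[r U E[r U EG (r & q)]]: least fixpoint, start Z0 = Sat(E[r U EG (r & q)]) = {m1, m3}, add states in Sat(r) with every successor in Z. Already a fixed point.
Sat(A[r U E[r U EG (r & q)]]) = {m1, m3}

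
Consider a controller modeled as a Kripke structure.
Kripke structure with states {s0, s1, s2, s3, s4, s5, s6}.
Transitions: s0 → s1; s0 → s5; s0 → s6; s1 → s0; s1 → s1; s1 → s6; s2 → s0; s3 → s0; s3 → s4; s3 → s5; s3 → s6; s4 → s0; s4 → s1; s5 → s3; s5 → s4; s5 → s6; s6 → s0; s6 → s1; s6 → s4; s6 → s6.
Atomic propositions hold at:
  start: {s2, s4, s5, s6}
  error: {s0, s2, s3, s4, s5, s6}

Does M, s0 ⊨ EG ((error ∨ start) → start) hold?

Sat(error ∨ start) = {s0, s2, s3, s4, s5, s6}
Sat((error ∨ start) → start) = {s1, s2, s4, s5, s6}
EG ((error ∨ start) → start): greatest fixpoint, start Z0 = {s1, s2, s4, s5, s6}, keep only states in Sat with some successor in Z. Z1 = {s1, s4, s5, s6}; fixed.
Sat(EG ((error ∨ start) → start)) = {s1, s4, s5, s6}
s0 ∉ Sat(EG ((error ∨ start) → start)) = {s1, s4, s5, s6}, so the formula does not hold at s0.

No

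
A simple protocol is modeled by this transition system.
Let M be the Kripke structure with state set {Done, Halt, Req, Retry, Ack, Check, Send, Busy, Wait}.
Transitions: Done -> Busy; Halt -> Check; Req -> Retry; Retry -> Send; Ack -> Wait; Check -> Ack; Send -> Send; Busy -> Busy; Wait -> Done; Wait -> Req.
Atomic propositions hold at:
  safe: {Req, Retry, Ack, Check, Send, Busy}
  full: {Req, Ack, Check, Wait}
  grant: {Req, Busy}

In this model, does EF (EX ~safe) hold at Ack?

Yes

Sat(~safe) = {Done, Halt, Wait}
Sat(EX ~safe) = {s : some successor in {Done, Halt, Wait}} = {Ack, Wait}
EF (EX ~safe): least fixpoint, start Z0 = {Ack, Wait}, add states with some successor in Z. Z1 = {Ack, Check, Wait}; Z2 = {Halt, Ack, Check, Wait}; fixed.
Sat(EF (EX ~safe)) = {Halt, Ack, Check, Wait}
Ack ∈ Sat(EF (EX ~safe)) = {Halt, Ack, Check, Wait}, so the formula holds at Ack.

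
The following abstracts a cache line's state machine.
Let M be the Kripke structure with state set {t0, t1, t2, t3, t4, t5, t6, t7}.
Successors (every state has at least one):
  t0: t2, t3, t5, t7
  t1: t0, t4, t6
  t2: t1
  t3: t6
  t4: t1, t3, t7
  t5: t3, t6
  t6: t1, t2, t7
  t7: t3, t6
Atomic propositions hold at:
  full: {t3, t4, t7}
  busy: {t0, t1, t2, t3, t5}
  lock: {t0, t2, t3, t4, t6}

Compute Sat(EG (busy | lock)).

{t0, t1, t2, t3, t4, t5, t6}

Sat(busy | lock) = {t0, t1, t2, t3, t4, t5, t6}
EG (busy | lock): greatest fixpoint, start Z0 = {t0, t1, t2, t3, t4, t5, t6}, keep only states in Sat with some successor in Z. Already a fixed point.
Sat(EG (busy | lock)) = {t0, t1, t2, t3, t4, t5, t6}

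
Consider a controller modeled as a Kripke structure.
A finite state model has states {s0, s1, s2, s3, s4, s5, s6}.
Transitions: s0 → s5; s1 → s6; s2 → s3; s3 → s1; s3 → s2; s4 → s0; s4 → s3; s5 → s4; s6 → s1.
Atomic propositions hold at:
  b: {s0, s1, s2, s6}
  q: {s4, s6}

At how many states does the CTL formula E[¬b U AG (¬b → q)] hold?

Sat(¬b) = {s3, s4, s5}
Sat(¬b → q) = {s0, s1, s2, s4, s6}
AG (¬b → q): greatest fixpoint, start Z0 = {s0, s1, s2, s4, s6}, keep only states in Sat with every successor in Z. Z1 = {s1, s6}; fixed.
Sat(AG (¬b → q)) = {s1, s6}
E[¬b U AG (¬b → q)]: least fixpoint, start Z0 = Sat(AG (¬b → q)) = {s1, s6}, add states in Sat(¬b) with some successor in Z. Z1 = {s1, s3, s6}; Z2 = {s1, s3, s4, s6}; Z3 = {s1, s3, s4, s5, s6}; fixed.
Sat(E[¬b U AG (¬b → q)]) = {s1, s3, s4, s5, s6}
|Sat(E[¬b U AG (¬b → q)])| = |{s1, s3, s4, s5, s6}| = 5.

5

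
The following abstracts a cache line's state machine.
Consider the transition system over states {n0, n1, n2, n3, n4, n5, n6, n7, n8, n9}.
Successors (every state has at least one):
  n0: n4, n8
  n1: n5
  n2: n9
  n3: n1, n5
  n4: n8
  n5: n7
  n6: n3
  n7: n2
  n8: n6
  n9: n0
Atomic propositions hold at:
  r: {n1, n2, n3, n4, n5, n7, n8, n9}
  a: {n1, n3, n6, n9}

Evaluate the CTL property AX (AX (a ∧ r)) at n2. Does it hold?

Sat(a ∧ r) = {n1, n3, n9}
Sat(AX (a ∧ r)) = {s : every successor in {n1, n3, n9}} = {n2, n6}
Sat(AX (AX (a ∧ r))) = {s : every successor in {n2, n6}} = {n7, n8}
n2 ∉ Sat(AX (AX (a ∧ r))) = {n7, n8}, so the formula does not hold at n2.

No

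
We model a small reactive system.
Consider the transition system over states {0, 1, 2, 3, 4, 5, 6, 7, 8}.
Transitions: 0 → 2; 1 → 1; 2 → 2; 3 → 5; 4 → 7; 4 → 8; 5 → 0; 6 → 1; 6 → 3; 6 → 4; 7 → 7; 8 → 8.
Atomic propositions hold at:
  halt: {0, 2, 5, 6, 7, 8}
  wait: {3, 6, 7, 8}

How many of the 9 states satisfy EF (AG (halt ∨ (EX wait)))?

Sat(EX wait) = {s : some successor in {3, 6, 7, 8}} = {4, 6, 7, 8}
Sat(halt ∨ (EX wait)) = {0, 2, 4, 5, 6, 7, 8}
AG (halt ∨ (EX wait)): greatest fixpoint, start Z0 = {0, 2, 4, 5, 6, 7, 8}, keep only states in Sat with every successor in Z. Z1 = {0, 2, 4, 5, 7, 8}; fixed.
Sat(AG (halt ∨ (EX wait))) = {0, 2, 4, 5, 7, 8}
EF (AG (halt ∨ (EX wait))): least fixpoint, start Z0 = {0, 2, 4, 5, 7, 8}, add states with some successor in Z. Z1 = {0, 2, 3, 4, 5, 6, 7, 8}; fixed.
Sat(EF (AG (halt ∨ (EX wait)))) = {0, 2, 3, 4, 5, 6, 7, 8}
|Sat(EF (AG (halt ∨ (EX wait))))| = |{0, 2, 3, 4, 5, 6, 7, 8}| = 8.

8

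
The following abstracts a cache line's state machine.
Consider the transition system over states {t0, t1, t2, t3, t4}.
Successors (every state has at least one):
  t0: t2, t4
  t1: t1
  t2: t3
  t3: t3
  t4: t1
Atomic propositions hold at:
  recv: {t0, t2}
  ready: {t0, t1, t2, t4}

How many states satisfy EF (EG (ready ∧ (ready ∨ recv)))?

3

Sat(ready ∨ recv) = {t0, t1, t2, t4}
Sat(ready ∧ (ready ∨ recv)) = {t0, t1, t2, t4}
EG (ready ∧ (ready ∨ recv)): greatest fixpoint, start Z0 = {t0, t1, t2, t4}, keep only states in Sat with some successor in Z. Z1 = {t0, t1, t4}; fixed.
Sat(EG (ready ∧ (ready ∨ recv))) = {t0, t1, t4}
EF (EG (ready ∧ (ready ∨ recv))): least fixpoint, start Z0 = {t0, t1, t4}, add states with some successor in Z. Already a fixed point.
Sat(EF (EG (ready ∧ (ready ∨ recv)))) = {t0, t1, t4}
|Sat(EF (EG (ready ∧ (ready ∨ recv))))| = |{t0, t1, t4}| = 3.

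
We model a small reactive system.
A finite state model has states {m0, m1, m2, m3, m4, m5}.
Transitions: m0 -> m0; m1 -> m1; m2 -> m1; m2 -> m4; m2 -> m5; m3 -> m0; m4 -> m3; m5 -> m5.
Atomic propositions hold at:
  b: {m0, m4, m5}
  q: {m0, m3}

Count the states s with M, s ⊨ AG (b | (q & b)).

2

Sat(q & b) = {m0}
Sat(b | (q & b)) = {m0, m4, m5}
AG (b | (q & b)): greatest fixpoint, start Z0 = {m0, m4, m5}, keep only states in Sat with every successor in Z. Z1 = {m0, m5}; fixed.
Sat(AG (b | (q & b))) = {m0, m5}
|Sat(AG (b | (q & b)))| = |{m0, m5}| = 2.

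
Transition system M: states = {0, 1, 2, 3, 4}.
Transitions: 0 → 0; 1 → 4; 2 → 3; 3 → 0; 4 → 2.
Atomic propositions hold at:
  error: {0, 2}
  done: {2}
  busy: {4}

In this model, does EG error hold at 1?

No

EG error: greatest fixpoint, start Z0 = {0, 2}, keep only states in Sat with some successor in Z. Z1 = {0}; fixed.
Sat(EG error) = {0}
1 ∉ Sat(EG error) = {0}, so the formula does not hold at 1.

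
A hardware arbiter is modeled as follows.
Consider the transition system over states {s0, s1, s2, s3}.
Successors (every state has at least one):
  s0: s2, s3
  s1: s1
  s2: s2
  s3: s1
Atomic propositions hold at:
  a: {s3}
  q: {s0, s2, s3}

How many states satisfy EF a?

2

EF a: least fixpoint, start Z0 = {s3}, add states with some successor in Z. Z1 = {s0, s3}; fixed.
Sat(EF a) = {s0, s3}
|Sat(EF a)| = |{s0, s3}| = 2.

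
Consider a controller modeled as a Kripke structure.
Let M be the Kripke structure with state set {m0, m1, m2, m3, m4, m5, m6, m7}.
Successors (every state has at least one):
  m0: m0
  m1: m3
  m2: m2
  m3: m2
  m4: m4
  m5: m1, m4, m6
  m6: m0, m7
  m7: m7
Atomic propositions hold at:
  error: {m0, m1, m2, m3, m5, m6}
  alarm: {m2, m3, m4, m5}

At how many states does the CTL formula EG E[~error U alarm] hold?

4

Sat(~error) = {m4, m7}
E[~error U alarm]: least fixpoint, start Z0 = Sat(alarm) = {m2, m3, m4, m5}, add states in Sat(~error) with some successor in Z. Already a fixed point.
Sat(E[~error U alarm]) = {m2, m3, m4, m5}
EG E[~error U alarm]: greatest fixpoint, start Z0 = {m2, m3, m4, m5}, keep only states in Sat with some successor in Z. Already a fixed point.
Sat(EG E[~error U alarm]) = {m2, m3, m4, m5}
|Sat(EG E[~error U alarm])| = |{m2, m3, m4, m5}| = 4.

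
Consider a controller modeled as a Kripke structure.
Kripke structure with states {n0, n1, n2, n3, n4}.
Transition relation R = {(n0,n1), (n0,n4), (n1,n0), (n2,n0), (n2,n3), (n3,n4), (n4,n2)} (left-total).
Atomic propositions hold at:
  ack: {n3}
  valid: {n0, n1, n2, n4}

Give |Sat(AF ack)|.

1

AF ack: least fixpoint, start Z0 = {n3}, add states with every successor in Z. Already a fixed point.
Sat(AF ack) = {n3}
|Sat(AF ack)| = |{n3}| = 1.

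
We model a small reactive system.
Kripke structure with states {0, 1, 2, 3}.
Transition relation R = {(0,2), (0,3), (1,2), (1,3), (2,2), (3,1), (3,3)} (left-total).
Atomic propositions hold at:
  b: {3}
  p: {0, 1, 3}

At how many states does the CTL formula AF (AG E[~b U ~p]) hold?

Sat(~b) = {0, 1, 2}
Sat(~p) = {2}
E[~b U ~p]: least fixpoint, start Z0 = Sat(~p) = {2}, add states in Sat(~b) with some successor in Z. Z1 = {0, 1, 2}; fixed.
Sat(E[~b U ~p]) = {0, 1, 2}
AG E[~b U ~p]: greatest fixpoint, start Z0 = {0, 1, 2}, keep only states in Sat with every successor in Z. Z1 = {2}; fixed.
Sat(AG E[~b U ~p]) = {2}
AF (AG E[~b U ~p]): least fixpoint, start Z0 = {2}, add states with every successor in Z. Already a fixed point.
Sat(AF (AG E[~b U ~p])) = {2}
|Sat(AF (AG E[~b U ~p]))| = |{2}| = 1.

1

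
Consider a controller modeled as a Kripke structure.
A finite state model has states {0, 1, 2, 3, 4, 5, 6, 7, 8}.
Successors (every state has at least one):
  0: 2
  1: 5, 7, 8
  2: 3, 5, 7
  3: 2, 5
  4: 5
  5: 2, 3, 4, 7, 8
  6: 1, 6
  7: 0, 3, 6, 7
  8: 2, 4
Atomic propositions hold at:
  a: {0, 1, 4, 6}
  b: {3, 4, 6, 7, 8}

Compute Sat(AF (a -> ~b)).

Sat(~b) = {0, 1, 2, 5}
Sat(a -> ~b) = {0, 1, 2, 3, 5, 7, 8}
AF (a -> ~b): least fixpoint, start Z0 = {0, 1, 2, 3, 5, 7, 8}, add states with every successor in Z. Z1 = {0, 1, 2, 3, 4, 5, 7, 8}; fixed.
Sat(AF (a -> ~b)) = {0, 1, 2, 3, 4, 5, 7, 8}

{0, 1, 2, 3, 4, 5, 7, 8}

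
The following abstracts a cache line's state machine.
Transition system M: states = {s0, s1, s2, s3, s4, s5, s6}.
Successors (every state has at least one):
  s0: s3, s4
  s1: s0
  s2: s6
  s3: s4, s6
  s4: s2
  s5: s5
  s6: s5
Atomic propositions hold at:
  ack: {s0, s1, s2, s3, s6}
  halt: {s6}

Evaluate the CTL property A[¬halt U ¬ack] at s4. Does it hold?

Yes

Sat(¬halt) = {s0, s1, s2, s3, s4, s5}
Sat(¬ack) = {s4, s5}
A[¬halt U ¬ack]: least fixpoint, start Z0 = Sat(¬ack) = {s4, s5}, add states in Sat(¬halt) with every successor in Z. Already a fixed point.
Sat(A[¬halt U ¬ack]) = {s4, s5}
s4 ∈ Sat(A[¬halt U ¬ack]) = {s4, s5}, so the formula holds at s4.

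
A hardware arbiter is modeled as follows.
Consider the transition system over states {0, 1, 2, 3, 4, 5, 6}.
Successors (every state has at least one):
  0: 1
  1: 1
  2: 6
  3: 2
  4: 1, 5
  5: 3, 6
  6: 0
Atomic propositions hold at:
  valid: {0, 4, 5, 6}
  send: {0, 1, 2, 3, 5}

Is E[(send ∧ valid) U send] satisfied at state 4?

Sat(send ∧ valid) = {0, 5}
E[(send ∧ valid) U send]: least fixpoint, start Z0 = Sat(send) = {0, 1, 2, 3, 5}, add states in Sat(send ∧ valid) with some successor in Z. Already a fixed point.
Sat(E[(send ∧ valid) U send]) = {0, 1, 2, 3, 5}
4 ∉ Sat(E[(send ∧ valid) U send]) = {0, 1, 2, 3, 5}, so the formula does not hold at 4.

No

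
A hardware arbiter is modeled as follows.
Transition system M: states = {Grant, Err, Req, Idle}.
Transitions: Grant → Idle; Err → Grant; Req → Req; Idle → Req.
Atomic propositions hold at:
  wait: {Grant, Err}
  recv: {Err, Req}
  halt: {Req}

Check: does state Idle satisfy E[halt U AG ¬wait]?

Sat(¬wait) = {Req, Idle}
AG ¬wait: greatest fixpoint, start Z0 = {Req, Idle}, keep only states in Sat with every successor in Z. Already a fixed point.
Sat(AG ¬wait) = {Req, Idle}
E[halt U AG ¬wait]: least fixpoint, start Z0 = Sat(AG ¬wait) = {Req, Idle}, add states in Sat(halt) with some successor in Z. Already a fixed point.
Sat(E[halt U AG ¬wait]) = {Req, Idle}
Idle ∈ Sat(E[halt U AG ¬wait]) = {Req, Idle}, so the formula holds at Idle.

Yes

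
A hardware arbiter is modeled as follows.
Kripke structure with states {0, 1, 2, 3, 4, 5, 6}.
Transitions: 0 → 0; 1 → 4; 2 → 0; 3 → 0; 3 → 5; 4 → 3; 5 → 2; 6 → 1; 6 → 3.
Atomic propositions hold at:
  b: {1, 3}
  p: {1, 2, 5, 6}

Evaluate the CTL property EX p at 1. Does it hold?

Sat(EX p) = {s : some successor in {1, 2, 5, 6}} = {3, 5, 6}
1 ∉ Sat(EX p) = {3, 5, 6}, so the formula does not hold at 1.

No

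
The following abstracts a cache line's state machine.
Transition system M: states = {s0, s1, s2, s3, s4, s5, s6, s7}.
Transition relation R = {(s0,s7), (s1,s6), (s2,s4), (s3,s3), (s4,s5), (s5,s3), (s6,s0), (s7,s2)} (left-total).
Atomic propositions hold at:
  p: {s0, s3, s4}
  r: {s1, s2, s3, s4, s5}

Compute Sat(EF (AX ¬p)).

Sat(¬p) = {s1, s2, s5, s6, s7}
Sat(AX ¬p) = {s : every successor in {s1, s2, s5, s6, s7}} = {s0, s1, s4, s7}
EF (AX ¬p): least fixpoint, start Z0 = {s0, s1, s4, s7}, add states with some successor in Z. Z1 = {s0, s1, s2, s4, s6, s7}; fixed.
Sat(EF (AX ¬p)) = {s0, s1, s2, s4, s6, s7}

{s0, s1, s2, s4, s6, s7}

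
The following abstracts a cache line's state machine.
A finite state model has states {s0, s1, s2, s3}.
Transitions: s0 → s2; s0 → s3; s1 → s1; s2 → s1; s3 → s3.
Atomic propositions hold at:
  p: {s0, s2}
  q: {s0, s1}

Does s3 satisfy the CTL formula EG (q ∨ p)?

No

Sat(q ∨ p) = {s0, s1, s2}
EG (q ∨ p): greatest fixpoint, start Z0 = {s0, s1, s2}, keep only states in Sat with some successor in Z. Already a fixed point.
Sat(EG (q ∨ p)) = {s0, s1, s2}
s3 ∉ Sat(EG (q ∨ p)) = {s0, s1, s2}, so the formula does not hold at s3.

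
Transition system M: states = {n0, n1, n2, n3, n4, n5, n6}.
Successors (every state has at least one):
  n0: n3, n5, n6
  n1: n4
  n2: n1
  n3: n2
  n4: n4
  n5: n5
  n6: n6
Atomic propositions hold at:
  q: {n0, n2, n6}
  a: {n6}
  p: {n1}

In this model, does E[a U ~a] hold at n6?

No

Sat(~a) = {n0, n1, n2, n3, n4, n5}
E[a U ~a]: least fixpoint, start Z0 = Sat(~a) = {n0, n1, n2, n3, n4, n5}, add states in Sat(a) with some successor in Z. Already a fixed point.
Sat(E[a U ~a]) = {n0, n1, n2, n3, n4, n5}
n6 ∉ Sat(E[a U ~a]) = {n0, n1, n2, n3, n4, n5}, so the formula does not hold at n6.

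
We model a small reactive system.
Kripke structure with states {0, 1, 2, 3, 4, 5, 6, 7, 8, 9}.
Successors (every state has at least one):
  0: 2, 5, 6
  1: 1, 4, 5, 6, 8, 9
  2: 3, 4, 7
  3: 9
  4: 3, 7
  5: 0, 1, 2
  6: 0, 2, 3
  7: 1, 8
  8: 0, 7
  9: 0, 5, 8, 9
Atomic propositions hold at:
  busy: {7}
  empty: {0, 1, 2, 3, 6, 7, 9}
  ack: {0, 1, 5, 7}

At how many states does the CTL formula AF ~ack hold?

Sat(~ack) = {2, 3, 4, 6, 8, 9}
AF ~ack: least fixpoint, start Z0 = {2, 3, 4, 6, 8, 9}, add states with every successor in Z. Already a fixed point.
Sat(AF ~ack) = {2, 3, 4, 6, 8, 9}
|Sat(AF ~ack)| = |{2, 3, 4, 6, 8, 9}| = 6.

6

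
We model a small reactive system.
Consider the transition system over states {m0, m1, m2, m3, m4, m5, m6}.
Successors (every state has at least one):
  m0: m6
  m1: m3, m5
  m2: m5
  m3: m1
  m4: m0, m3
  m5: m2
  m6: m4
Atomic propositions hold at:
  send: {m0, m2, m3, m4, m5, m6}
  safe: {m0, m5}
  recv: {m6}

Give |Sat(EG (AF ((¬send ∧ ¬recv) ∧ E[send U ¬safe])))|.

Sat(¬send) = {m1}
Sat(¬recv) = {m0, m1, m2, m3, m4, m5}
Sat(¬send ∧ ¬recv) = {m1}
Sat(¬safe) = {m1, m2, m3, m4, m6}
E[send U ¬safe]: least fixpoint, start Z0 = Sat(¬safe) = {m1, m2, m3, m4, m6}, add states in Sat(send) with some successor in Z. Z1 = {m0, m1, m2, m3, m4, m5, m6}; fixed.
Sat(E[send U ¬safe]) = {m0, m1, m2, m3, m4, m5, m6}
Sat((¬send ∧ ¬recv) ∧ E[send U ¬safe]) = {m1}
AF ((¬send ∧ ¬recv) ∧ E[send U ¬safe]): least fixpoint, start Z0 = {m1}, add states with every successor in Z. Z1 = {m1, m3}; fixed.
Sat(AF ((¬send ∧ ¬recv) ∧ E[send U ¬safe])) = {m1, m3}
EG (AF ((¬send ∧ ¬recv) ∧ E[send U ¬safe])): greatest fixpoint, start Z0 = {m1, m3}, keep only states in Sat with some successor in Z. Already a fixed point.
Sat(EG (AF ((¬send ∧ ¬recv) ∧ E[send U ¬safe]))) = {m1, m3}
|Sat(EG (AF ((¬send ∧ ¬recv) ∧ E[send U ¬safe])))| = |{m1, m3}| = 2.

2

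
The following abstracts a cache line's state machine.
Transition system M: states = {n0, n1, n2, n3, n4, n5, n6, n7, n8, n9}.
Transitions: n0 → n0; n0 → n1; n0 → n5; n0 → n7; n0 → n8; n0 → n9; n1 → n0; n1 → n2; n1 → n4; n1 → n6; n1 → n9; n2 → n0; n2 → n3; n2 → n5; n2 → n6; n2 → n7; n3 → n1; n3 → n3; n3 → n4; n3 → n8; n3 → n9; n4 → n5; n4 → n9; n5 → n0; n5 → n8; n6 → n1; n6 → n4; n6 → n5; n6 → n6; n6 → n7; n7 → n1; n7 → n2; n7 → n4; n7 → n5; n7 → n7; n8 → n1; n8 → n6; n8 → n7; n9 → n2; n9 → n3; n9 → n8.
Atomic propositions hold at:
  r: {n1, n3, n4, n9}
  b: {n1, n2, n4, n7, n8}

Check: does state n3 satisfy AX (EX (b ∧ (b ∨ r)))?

Sat(b ∨ r) = {n1, n2, n3, n4, n7, n8, n9}
Sat(b ∧ (b ∨ r)) = {n1, n2, n4, n7, n8}
Sat(EX (b ∧ (b ∨ r))) = {s : some successor in {n1, n2, n4, n7, n8}} = {n0, n1, n2, n3, n5, n6, n7, n8, n9}
Sat(AX (EX (b ∧ (b ∨ r)))) = {s : every successor in {n0, n1, n2, n3, n5, n6, n7, n8, n9}} = {n0, n2, n4, n5, n8, n9}
n3 ∉ Sat(AX (EX (b ∧ (b ∨ r)))) = {n0, n2, n4, n5, n8, n9}, so the formula does not hold at n3.

No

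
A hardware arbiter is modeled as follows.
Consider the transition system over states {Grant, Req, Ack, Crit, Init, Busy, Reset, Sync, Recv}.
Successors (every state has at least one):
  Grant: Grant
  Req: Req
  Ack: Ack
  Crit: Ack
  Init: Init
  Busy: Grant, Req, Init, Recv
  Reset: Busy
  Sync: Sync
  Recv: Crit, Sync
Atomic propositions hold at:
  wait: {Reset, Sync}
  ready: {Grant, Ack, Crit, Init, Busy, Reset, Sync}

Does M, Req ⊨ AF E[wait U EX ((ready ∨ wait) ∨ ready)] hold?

Sat(ready ∨ wait) = {Grant, Ack, Crit, Init, Busy, Reset, Sync}
Sat((ready ∨ wait) ∨ ready) = {Grant, Ack, Crit, Init, Busy, Reset, Sync}
Sat(EX ((ready ∨ wait) ∨ ready)) = {s : some successor in {Grant, Ack, Crit, Init, Busy, Reset, Sync}} = {Grant, Ack, Crit, Init, Busy, Reset, Sync, Recv}
E[wait U EX ((ready ∨ wait) ∨ ready)]: least fixpoint, start Z0 = Sat(EX ((ready ∨ wait) ∨ ready)) = {Grant, Ack, Crit, Init, Busy, Reset, Sync, Recv}, add states in Sat(wait) with some successor in Z. Already a fixed point.
Sat(E[wait U EX ((ready ∨ wait) ∨ ready)]) = {Grant, Ack, Crit, Init, Busy, Reset, Sync, Recv}
AF E[wait U EX ((ready ∨ wait) ∨ ready)]: least fixpoint, start Z0 = {Grant, Ack, Crit, Init, Busy, Reset, Sync, Recv}, add states with every successor in Z. Already a fixed point.
Sat(AF E[wait U EX ((ready ∨ wait) ∨ ready)]) = {Grant, Ack, Crit, Init, Busy, Reset, Sync, Recv}
Req ∉ Sat(AF E[wait U EX ((ready ∨ wait) ∨ ready)]) = {Grant, Ack, Crit, Init, Busy, Reset, Sync, Recv}, so the formula does not hold at Req.

No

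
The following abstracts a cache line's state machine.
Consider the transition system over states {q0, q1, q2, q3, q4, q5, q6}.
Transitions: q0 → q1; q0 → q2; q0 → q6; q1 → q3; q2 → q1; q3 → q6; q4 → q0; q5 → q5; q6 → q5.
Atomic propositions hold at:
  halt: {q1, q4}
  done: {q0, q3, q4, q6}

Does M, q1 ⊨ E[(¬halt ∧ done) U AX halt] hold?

Sat(¬halt) = {q0, q2, q3, q5, q6}
Sat(¬halt ∧ done) = {q0, q3, q6}
Sat(AX halt) = {s : every successor in {q1, q4}} = {q2}
E[(¬halt ∧ done) U AX halt]: least fixpoint, start Z0 = Sat(AX halt) = {q2}, add states in Sat(¬halt ∧ done) with some successor in Z. Z1 = {q0, q2}; fixed.
Sat(E[(¬halt ∧ done) U AX halt]) = {q0, q2}
q1 ∉ Sat(E[(¬halt ∧ done) U AX halt]) = {q0, q2}, so the formula does not hold at q1.

No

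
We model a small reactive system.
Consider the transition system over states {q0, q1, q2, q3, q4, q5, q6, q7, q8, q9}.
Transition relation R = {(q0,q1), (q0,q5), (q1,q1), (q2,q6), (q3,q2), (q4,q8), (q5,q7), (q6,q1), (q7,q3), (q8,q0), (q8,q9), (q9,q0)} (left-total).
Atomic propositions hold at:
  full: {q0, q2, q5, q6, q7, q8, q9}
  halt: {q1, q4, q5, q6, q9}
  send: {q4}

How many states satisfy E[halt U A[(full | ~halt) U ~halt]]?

Sat(~halt) = {q0, q2, q3, q7, q8}
Sat(full | ~halt) = {q0, q2, q3, q5, q6, q7, q8, q9}
A[(full | ~halt) U ~halt]: least fixpoint, start Z0 = Sat(~halt) = {q0, q2, q3, q7, q8}, add states in Sat(full | ~halt) with every successor in Z. Z1 = {q0, q2, q3, q5, q7, q8, q9}; fixed.
Sat(A[(full | ~halt) U ~halt]) = {q0, q2, q3, q5, q7, q8, q9}
E[halt U A[(full | ~halt) U ~halt]]: least fixpoint, start Z0 = Sat(A[(full | ~halt) U ~halt]) = {q0, q2, q3, q5, q7, q8, q9}, add states in Sat(halt) with some successor in Z. Z1 = {q0, q2, q3, q4, q5, q7, q8, q9}; fixed.
Sat(E[halt U A[(full | ~halt) U ~halt]]) = {q0, q2, q3, q4, q5, q7, q8, q9}
|Sat(E[halt U A[(full | ~halt) U ~halt]])| = |{q0, q2, q3, q4, q5, q7, q8, q9}| = 8.

8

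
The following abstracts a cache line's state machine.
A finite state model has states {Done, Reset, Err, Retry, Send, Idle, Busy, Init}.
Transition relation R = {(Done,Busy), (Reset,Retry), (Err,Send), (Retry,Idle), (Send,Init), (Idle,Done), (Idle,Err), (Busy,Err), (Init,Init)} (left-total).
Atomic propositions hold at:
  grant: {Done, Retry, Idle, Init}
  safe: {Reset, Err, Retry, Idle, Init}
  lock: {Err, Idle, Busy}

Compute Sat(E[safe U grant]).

{Done, Reset, Retry, Idle, Init}

E[safe U grant]: least fixpoint, start Z0 = Sat(grant) = {Done, Retry, Idle, Init}, add states in Sat(safe) with some successor in Z. Z1 = {Done, Reset, Retry, Idle, Init}; fixed.
Sat(E[safe U grant]) = {Done, Reset, Retry, Idle, Init}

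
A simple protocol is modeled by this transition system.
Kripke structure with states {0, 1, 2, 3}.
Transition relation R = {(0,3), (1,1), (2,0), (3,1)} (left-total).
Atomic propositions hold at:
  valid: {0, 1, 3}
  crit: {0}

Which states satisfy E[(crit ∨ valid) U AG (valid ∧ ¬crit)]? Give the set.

Sat(crit ∨ valid) = {0, 1, 3}
Sat(¬crit) = {1, 2, 3}
Sat(valid ∧ ¬crit) = {1, 3}
AG (valid ∧ ¬crit): greatest fixpoint, start Z0 = {1, 3}, keep only states in Sat with every successor in Z. Already a fixed point.
Sat(AG (valid ∧ ¬crit)) = {1, 3}
E[(crit ∨ valid) U AG (valid ∧ ¬crit)]: least fixpoint, start Z0 = Sat(AG (valid ∧ ¬crit)) = {1, 3}, add states in Sat(crit ∨ valid) with some successor in Z. Z1 = {0, 1, 3}; fixed.
Sat(E[(crit ∨ valid) U AG (valid ∧ ¬crit)]) = {0, 1, 3}

{0, 1, 3}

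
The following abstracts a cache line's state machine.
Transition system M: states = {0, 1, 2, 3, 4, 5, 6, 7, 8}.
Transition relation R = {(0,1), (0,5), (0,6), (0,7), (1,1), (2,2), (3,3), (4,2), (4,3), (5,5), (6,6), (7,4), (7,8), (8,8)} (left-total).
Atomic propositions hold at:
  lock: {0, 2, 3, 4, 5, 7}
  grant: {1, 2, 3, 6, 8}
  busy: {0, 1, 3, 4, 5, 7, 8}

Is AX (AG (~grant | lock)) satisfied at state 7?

Sat(~grant) = {0, 4, 5, 7}
Sat(~grant | lock) = {0, 2, 3, 4, 5, 7}
AG (~grant | lock): greatest fixpoint, start Z0 = {0, 2, 3, 4, 5, 7}, keep only states in Sat with every successor in Z. Z1 = {2, 3, 4, 5}; fixed.
Sat(AG (~grant | lock)) = {2, 3, 4, 5}
Sat(AX (AG (~grant | lock))) = {s : every successor in {2, 3, 4, 5}} = {2, 3, 4, 5}
7 ∉ Sat(AX (AG (~grant | lock))) = {2, 3, 4, 5}, so the formula does not hold at 7.

No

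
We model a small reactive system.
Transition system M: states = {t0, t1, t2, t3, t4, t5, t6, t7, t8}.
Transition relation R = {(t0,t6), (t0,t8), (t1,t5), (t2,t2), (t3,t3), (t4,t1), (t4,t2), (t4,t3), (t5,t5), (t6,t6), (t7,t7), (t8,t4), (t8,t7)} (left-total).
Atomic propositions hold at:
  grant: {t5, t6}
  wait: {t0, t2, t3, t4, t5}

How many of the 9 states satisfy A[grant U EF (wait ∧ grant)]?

Sat(wait ∧ grant) = {t5}
EF (wait ∧ grant): least fixpoint, start Z0 = {t5}, add states with some successor in Z. Z1 = {t1, t5}; Z2 = {t1, t4, t5}; Z3 = {t1, t4, t5, t8}; Z4 = {t0, t1, t4, t5, t8}; fixed.
Sat(EF (wait ∧ grant)) = {t0, t1, t4, t5, t8}
A[grant U EF (wait ∧ grant)]: least fixpoint, start Z0 = Sat(EF (wait ∧ grant)) = {t0, t1, t4, t5, t8}, add states in Sat(grant) with every successor in Z. Already a fixed point.
Sat(A[grant U EF (wait ∧ grant)]) = {t0, t1, t4, t5, t8}
|Sat(A[grant U EF (wait ∧ grant)])| = |{t0, t1, t4, t5, t8}| = 5.

5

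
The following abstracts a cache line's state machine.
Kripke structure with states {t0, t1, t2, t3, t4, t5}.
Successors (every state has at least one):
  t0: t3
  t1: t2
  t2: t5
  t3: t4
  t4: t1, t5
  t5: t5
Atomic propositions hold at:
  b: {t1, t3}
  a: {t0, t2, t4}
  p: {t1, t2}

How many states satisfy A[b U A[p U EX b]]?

Sat(EX b) = {s : some successor in {t1, t3}} = {t0, t4}
A[p U EX b]: least fixpoint, start Z0 = Sat(EX b) = {t0, t4}, add states in Sat(p) with every successor in Z. Already a fixed point.
Sat(A[p U EX b]) = {t0, t4}
A[b U A[p U EX b]]: least fixpoint, start Z0 = Sat(A[p U EX b]) = {t0, t4}, add states in Sat(b) with every successor in Z. Z1 = {t0, t3, t4}; fixed.
Sat(A[b U A[p U EX b]]) = {t0, t3, t4}
|Sat(A[b U A[p U EX b]])| = |{t0, t3, t4}| = 3.

3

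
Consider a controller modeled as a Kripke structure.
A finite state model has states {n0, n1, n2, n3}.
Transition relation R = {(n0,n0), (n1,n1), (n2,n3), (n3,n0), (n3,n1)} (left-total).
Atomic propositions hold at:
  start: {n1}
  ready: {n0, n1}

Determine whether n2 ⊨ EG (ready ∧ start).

No

Sat(ready ∧ start) = {n1}
EG (ready ∧ start): greatest fixpoint, start Z0 = {n1}, keep only states in Sat with some successor in Z. Already a fixed point.
Sat(EG (ready ∧ start)) = {n1}
n2 ∉ Sat(EG (ready ∧ start)) = {n1}, so the formula does not hold at n2.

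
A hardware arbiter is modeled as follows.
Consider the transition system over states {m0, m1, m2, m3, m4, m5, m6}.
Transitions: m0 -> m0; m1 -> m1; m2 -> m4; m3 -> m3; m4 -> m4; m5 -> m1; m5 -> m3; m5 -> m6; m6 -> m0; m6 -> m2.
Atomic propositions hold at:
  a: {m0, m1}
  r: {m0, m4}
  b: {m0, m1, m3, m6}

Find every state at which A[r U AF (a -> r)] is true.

Sat(a -> r) = {m0, m2, m3, m4, m5, m6}
AF (a -> r): least fixpoint, start Z0 = {m0, m2, m3, m4, m5, m6}, add states with every successor in Z. Already a fixed point.
Sat(AF (a -> r)) = {m0, m2, m3, m4, m5, m6}
A[r U AF (a -> r)]: least fixpoint, start Z0 = Sat(AF (a -> r)) = {m0, m2, m3, m4, m5, m6}, add states in Sat(r) with every successor in Z. Already a fixed point.
Sat(A[r U AF (a -> r)]) = {m0, m2, m3, m4, m5, m6}

{m0, m2, m3, m4, m5, m6}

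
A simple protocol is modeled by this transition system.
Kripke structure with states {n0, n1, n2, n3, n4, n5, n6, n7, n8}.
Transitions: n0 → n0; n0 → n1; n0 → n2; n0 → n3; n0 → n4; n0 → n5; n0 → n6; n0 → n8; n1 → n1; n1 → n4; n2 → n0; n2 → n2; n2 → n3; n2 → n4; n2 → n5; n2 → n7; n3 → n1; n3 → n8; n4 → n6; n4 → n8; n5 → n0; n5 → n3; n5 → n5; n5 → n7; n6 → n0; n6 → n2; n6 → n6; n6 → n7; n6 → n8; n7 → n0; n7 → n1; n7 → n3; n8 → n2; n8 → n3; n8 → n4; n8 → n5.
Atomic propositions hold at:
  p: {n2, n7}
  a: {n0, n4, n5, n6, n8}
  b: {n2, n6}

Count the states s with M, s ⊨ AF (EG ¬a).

Sat(¬a) = {n1, n2, n3, n7}
EG ¬a: greatest fixpoint, start Z0 = {n1, n2, n3, n7}, keep only states in Sat with some successor in Z. Already a fixed point.
Sat(EG ¬a) = {n1, n2, n3, n7}
AF (EG ¬a): least fixpoint, start Z0 = {n1, n2, n3, n7}, add states with every successor in Z. Already a fixed point.
Sat(AF (EG ¬a)) = {n1, n2, n3, n7}
|Sat(AF (EG ¬a))| = |{n1, n2, n3, n7}| = 4.

4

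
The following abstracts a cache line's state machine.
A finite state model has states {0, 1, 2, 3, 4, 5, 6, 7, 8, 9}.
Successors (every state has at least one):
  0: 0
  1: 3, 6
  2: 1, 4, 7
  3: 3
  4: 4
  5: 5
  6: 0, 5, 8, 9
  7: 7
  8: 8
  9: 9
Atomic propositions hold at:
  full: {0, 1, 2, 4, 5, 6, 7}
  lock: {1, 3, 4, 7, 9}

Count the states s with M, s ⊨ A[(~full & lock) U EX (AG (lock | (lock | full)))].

Sat(~full) = {3, 8, 9}
Sat(~full & lock) = {3, 9}
Sat(lock | full) = {0, 1, 2, 3, 4, 5, 6, 7, 9}
Sat(lock | (lock | full)) = {0, 1, 2, 3, 4, 5, 6, 7, 9}
AG (lock | (lock | full)): greatest fixpoint, start Z0 = {0, 1, 2, 3, 4, 5, 6, 7, 9}, keep only states in Sat with every successor in Z. Z1 = {0, 1, 2, 3, 4, 5, 7, 9}; Z2 = {0, 2, 3, 4, 5, 7, 9}; Z3 = {0, 3, 4, 5, 7, 9}; fixed.
Sat(AG (lock | (lock | full))) = {0, 3, 4, 5, 7, 9}
Sat(EX (AG (lock | (lock | full)))) = {s : some successor in {0, 3, 4, 5, 7, 9}} = {0, 1, 2, 3, 4, 5, 6, 7, 9}
A[(~full & lock) U EX (AG (lock | (lock | full)))]: least fixpoint, start Z0 = Sat(EX (AG (lock | (lock | full)))) = {0, 1, 2, 3, 4, 5, 6, 7, 9}, add states in Sat(~full & lock) with every successor in Z. Already a fixed point.
Sat(A[(~full & lock) U EX (AG (lock | (lock | full)))]) = {0, 1, 2, 3, 4, 5, 6, 7, 9}
|Sat(A[(~full & lock) U EX (AG (lock | (lock | full)))])| = |{0, 1, 2, 3, 4, 5, 6, 7, 9}| = 9.

9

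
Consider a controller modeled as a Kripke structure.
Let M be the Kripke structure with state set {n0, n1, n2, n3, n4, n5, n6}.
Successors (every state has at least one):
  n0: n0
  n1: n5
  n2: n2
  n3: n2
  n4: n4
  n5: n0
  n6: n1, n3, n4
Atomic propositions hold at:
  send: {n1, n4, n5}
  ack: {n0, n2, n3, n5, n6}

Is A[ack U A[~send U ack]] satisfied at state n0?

Sat(~send) = {n0, n2, n3, n6}
A[~send U ack]: least fixpoint, start Z0 = Sat(ack) = {n0, n2, n3, n5, n6}, add states in Sat(~send) with every successor in Z. Already a fixed point.
Sat(A[~send U ack]) = {n0, n2, n3, n5, n6}
A[ack U A[~send U ack]]: least fixpoint, start Z0 = Sat(A[~send U ack]) = {n0, n2, n3, n5, n6}, add states in Sat(ack) with every successor in Z. Already a fixed point.
Sat(A[ack U A[~send U ack]]) = {n0, n2, n3, n5, n6}
n0 ∈ Sat(A[ack U A[~send U ack]]) = {n0, n2, n3, n5, n6}, so the formula holds at n0.

Yes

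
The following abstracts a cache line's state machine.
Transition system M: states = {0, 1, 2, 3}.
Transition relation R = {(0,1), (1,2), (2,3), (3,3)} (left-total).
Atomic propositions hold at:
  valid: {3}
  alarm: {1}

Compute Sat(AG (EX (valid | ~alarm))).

{1, 2, 3}

Sat(~alarm) = {0, 2, 3}
Sat(valid | ~alarm) = {0, 2, 3}
Sat(EX (valid | ~alarm)) = {s : some successor in {0, 2, 3}} = {1, 2, 3}
AG (EX (valid | ~alarm)): greatest fixpoint, start Z0 = {1, 2, 3}, keep only states in Sat with every successor in Z. Already a fixed point.
Sat(AG (EX (valid | ~alarm))) = {1, 2, 3}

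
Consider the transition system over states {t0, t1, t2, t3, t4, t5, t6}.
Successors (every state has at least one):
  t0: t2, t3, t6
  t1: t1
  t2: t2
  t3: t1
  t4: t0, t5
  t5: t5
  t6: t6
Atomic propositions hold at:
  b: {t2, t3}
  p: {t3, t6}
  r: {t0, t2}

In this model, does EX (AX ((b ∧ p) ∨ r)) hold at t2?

Yes

Sat(b ∧ p) = {t3}
Sat((b ∧ p) ∨ r) = {t0, t2, t3}
Sat(AX ((b ∧ p) ∨ r)) = {s : every successor in {t0, t2, t3}} = {t2}
Sat(EX (AX ((b ∧ p) ∨ r))) = {s : some successor in {t2}} = {t0, t2}
t2 ∈ Sat(EX (AX ((b ∧ p) ∨ r))) = {t0, t2}, so the formula holds at t2.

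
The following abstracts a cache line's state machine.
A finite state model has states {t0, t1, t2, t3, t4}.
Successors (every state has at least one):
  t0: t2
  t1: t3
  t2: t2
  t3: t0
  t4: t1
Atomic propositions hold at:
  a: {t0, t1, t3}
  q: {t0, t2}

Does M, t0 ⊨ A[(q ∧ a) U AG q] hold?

Sat(q ∧ a) = {t0}
AG q: greatest fixpoint, start Z0 = {t0, t2}, keep only states in Sat with every successor in Z. Already a fixed point.
Sat(AG q) = {t0, t2}
A[(q ∧ a) U AG q]: least fixpoint, start Z0 = Sat(AG q) = {t0, t2}, add states in Sat(q ∧ a) with every successor in Z. Already a fixed point.
Sat(A[(q ∧ a) U AG q]) = {t0, t2}
t0 ∈ Sat(A[(q ∧ a) U AG q]) = {t0, t2}, so the formula holds at t0.

Yes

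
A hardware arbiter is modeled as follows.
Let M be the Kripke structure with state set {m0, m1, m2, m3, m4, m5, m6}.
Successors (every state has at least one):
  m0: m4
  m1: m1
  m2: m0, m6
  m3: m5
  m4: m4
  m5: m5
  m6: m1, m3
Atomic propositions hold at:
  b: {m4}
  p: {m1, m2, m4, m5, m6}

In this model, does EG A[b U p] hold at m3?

A[b U p]: least fixpoint, start Z0 = Sat(p) = {m1, m2, m4, m5, m6}, add states in Sat(b) with every successor in Z. Already a fixed point.
Sat(A[b U p]) = {m1, m2, m4, m5, m6}
EG A[b U p]: greatest fixpoint, start Z0 = {m1, m2, m4, m5, m6}, keep only states in Sat with some successor in Z. Already a fixed point.
Sat(EG A[b U p]) = {m1, m2, m4, m5, m6}
m3 ∉ Sat(EG A[b U p]) = {m1, m2, m4, m5, m6}, so the formula does not hold at m3.

No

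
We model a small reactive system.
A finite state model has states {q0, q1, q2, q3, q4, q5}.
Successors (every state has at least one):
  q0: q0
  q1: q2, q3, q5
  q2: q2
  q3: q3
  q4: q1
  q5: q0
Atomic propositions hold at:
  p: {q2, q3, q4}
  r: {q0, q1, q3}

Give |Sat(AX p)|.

2

Sat(AX p) = {s : every successor in {q2, q3, q4}} = {q2, q3}
|Sat(AX p)| = |{q2, q3}| = 2.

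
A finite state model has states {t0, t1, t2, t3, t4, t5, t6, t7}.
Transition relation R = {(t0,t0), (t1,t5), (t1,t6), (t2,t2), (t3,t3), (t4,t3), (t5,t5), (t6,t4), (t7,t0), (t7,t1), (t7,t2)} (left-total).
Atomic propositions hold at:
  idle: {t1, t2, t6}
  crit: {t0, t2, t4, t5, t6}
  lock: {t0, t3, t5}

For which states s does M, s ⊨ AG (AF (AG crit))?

{t0, t2, t5}

AG crit: greatest fixpoint, start Z0 = {t0, t2, t4, t5, t6}, keep only states in Sat with every successor in Z. Z1 = {t0, t2, t5, t6}; Z2 = {t0, t2, t5}; fixed.
Sat(AG crit) = {t0, t2, t5}
AF (AG crit): least fixpoint, start Z0 = {t0, t2, t5}, add states with every successor in Z. Already a fixed point.
Sat(AF (AG crit)) = {t0, t2, t5}
AG (AF (AG crit)): greatest fixpoint, start Z0 = {t0, t2, t5}, keep only states in Sat with every successor in Z. Already a fixed point.
Sat(AG (AF (AG crit))) = {t0, t2, t5}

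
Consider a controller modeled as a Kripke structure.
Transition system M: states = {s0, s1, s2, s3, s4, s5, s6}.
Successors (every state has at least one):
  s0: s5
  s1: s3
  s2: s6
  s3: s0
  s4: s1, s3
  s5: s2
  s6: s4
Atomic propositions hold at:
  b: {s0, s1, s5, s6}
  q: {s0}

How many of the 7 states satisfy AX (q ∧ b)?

Sat(q ∧ b) = {s0}
Sat(AX (q ∧ b)) = {s : every successor in {s0}} = {s3}
|Sat(AX (q ∧ b))| = |{s3}| = 1.

1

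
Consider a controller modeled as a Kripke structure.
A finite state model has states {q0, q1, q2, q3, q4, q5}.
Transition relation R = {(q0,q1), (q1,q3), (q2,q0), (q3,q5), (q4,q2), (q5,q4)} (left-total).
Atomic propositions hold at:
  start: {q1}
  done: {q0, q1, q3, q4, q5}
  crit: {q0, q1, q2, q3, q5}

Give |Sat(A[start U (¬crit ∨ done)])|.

5

Sat(¬crit) = {q4}
Sat(¬crit ∨ done) = {q0, q1, q3, q4, q5}
A[start U (¬crit ∨ done)]: least fixpoint, start Z0 = Sat((¬crit ∨ done)) = {q0, q1, q3, q4, q5}, add states in Sat(start) with every successor in Z. Already a fixed point.
Sat(A[start U (¬crit ∨ done)]) = {q0, q1, q3, q4, q5}
|Sat(A[start U (¬crit ∨ done)])| = |{q0, q1, q3, q4, q5}| = 5.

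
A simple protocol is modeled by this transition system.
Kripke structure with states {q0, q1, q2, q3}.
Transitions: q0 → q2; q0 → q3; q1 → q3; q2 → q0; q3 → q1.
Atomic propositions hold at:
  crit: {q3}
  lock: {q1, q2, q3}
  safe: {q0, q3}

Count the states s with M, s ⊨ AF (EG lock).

2

EG lock: greatest fixpoint, start Z0 = {q1, q2, q3}, keep only states in Sat with some successor in Z. Z1 = {q1, q3}; fixed.
Sat(EG lock) = {q1, q3}
AF (EG lock): least fixpoint, start Z0 = {q1, q3}, add states with every successor in Z. Already a fixed point.
Sat(AF (EG lock)) = {q1, q3}
|Sat(AF (EG lock))| = |{q1, q3}| = 2.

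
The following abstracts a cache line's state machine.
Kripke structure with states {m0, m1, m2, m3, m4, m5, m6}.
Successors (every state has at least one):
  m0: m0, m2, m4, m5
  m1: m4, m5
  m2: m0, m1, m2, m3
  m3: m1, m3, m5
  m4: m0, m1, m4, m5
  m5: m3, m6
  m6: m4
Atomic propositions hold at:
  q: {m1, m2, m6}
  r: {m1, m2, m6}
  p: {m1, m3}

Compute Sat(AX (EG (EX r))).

Sat(EX r) = {s : some successor in {m1, m2, m6}} = {m0, m2, m3, m4, m5}
EG (EX r): greatest fixpoint, start Z0 = {m0, m2, m3, m4, m5}, keep only states in Sat with some successor in Z. Already a fixed point.
Sat(EG (EX r)) = {m0, m2, m3, m4, m5}
Sat(AX (EG (EX r))) = {s : every successor in {m0, m2, m3, m4, m5}} = {m0, m1, m6}

{m0, m1, m6}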